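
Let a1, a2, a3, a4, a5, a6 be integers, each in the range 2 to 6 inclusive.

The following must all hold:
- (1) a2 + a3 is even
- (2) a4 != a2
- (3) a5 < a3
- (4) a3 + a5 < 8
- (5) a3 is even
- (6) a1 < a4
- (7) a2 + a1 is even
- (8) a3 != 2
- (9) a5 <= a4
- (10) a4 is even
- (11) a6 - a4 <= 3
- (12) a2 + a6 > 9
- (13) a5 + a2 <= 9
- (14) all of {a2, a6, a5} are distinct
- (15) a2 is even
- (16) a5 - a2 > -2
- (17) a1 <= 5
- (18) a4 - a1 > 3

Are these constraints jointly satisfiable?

The assignment a1 = 2, a2 = 4, a3 = 4, a4 = 6, a5 = 3, a6 = 6 works:
  constraint 4 holds since a3 + a5 = 7.
  constraint 11 holds since a6 - a4 = 0.
The rest check out directly.

Satisfiable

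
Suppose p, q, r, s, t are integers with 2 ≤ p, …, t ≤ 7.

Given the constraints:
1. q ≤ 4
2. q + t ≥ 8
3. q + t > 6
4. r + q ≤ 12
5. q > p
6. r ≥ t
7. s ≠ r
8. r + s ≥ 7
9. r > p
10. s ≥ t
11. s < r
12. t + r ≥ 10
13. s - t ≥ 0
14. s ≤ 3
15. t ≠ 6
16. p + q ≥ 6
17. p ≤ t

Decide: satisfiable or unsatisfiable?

From constraint 1: q ≤ 4. From constraints 10 and 14: t ≤ s ≤ 3. Hence q + t ≤ 7. But constraint 2 requires q + t ≥ 8, and 8 > 7. Contradiction.

Unsatisfiable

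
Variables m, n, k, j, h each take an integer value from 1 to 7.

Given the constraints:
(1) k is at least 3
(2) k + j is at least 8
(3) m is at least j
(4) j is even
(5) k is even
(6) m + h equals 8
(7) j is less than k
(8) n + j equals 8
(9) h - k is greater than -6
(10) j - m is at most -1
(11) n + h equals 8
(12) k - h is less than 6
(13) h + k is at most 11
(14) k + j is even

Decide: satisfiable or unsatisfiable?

Satisfiable

The assignment m = 6, n = 6, k = 6, j = 2, h = 2 works:
  constraint 2 holds since k + j = 8.
  constraint 6 holds since m + h = 8.
  constraint 8 holds since n + j = 8.
The rest check out directly.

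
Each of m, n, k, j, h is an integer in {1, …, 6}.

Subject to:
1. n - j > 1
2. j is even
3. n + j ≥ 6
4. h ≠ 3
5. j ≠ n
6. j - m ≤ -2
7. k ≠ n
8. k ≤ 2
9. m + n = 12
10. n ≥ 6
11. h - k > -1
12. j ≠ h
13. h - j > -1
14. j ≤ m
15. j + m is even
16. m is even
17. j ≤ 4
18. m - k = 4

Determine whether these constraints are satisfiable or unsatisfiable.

The assignment m = 6, n = 6, k = 2, j = 2, h = 4 works:
  constraint 1 holds since n - j = 4.
  constraint 3 holds since n + j = 8.
  constraint 6 holds since j - m = -4.
The rest check out directly.

Satisfiable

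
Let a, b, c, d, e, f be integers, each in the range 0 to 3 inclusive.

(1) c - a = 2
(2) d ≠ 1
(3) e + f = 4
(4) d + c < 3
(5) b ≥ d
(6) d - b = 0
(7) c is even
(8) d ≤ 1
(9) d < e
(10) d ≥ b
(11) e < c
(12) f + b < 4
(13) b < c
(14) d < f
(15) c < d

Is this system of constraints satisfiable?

Constraints 9, 11, and 15 give d < e, e < c, c < d. Chaining: d < e < c < d, which forces d < d — impossible.

Unsatisfiable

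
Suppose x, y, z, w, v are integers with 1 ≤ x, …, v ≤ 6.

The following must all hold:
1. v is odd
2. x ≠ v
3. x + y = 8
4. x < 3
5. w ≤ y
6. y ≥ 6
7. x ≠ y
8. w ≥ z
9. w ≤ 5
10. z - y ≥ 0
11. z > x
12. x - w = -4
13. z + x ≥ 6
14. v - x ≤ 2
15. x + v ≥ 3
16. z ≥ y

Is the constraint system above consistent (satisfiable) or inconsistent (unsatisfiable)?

From constraints 6 and 16: z ≥ y and y ≥ 6, so z ≥ 6. From constraints 8 and 9: z ≤ w and w ≤ 5, so z ≤ 5. But 5 < 6, so no value of z works.

Unsatisfiable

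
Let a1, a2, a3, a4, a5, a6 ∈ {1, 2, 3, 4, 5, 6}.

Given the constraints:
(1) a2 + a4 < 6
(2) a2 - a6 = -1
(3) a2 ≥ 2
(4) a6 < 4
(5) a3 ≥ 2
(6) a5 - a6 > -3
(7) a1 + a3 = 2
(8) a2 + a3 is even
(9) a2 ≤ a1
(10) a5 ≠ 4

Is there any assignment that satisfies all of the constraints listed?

From constraints 3 and 9: a1 ≥ a2 ≥ 2. From constraint 5: a3 ≥ 2. Hence a1 + a3 ≥ 4. But constraint 7 requires a1 + a3 = 2, and 2 < 4. Contradiction.

Unsatisfiable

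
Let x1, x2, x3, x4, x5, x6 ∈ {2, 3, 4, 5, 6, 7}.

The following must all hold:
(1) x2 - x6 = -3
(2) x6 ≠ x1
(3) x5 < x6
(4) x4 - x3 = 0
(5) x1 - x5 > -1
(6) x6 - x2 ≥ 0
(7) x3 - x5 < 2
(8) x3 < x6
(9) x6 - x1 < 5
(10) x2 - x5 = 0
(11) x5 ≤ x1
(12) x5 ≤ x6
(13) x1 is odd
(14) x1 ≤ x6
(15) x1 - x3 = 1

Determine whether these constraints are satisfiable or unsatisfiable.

One satisfying assignment is x1 = 5, x2 = 4, x3 = 4, x4 = 4, x5 = 4, x6 = 7.
For the less obvious constraints — constraint 1: x2 - x6 = -3; constraint 4: x4 - x3 = 0 — and the others hold by inspection.

Satisfiable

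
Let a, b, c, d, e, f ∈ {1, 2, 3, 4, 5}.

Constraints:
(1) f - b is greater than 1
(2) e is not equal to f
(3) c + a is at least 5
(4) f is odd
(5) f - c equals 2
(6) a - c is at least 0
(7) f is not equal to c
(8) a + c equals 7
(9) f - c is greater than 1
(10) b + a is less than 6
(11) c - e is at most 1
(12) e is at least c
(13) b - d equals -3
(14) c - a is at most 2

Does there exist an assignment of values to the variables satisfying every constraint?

Satisfiable

One satisfying assignment is a = 4, b = 1, c = 3, d = 4, e = 4, f = 5.
For the less obvious constraints — constraint 1: f - b = 4; constraint 3: c + a = 7 — and the others hold by inspection.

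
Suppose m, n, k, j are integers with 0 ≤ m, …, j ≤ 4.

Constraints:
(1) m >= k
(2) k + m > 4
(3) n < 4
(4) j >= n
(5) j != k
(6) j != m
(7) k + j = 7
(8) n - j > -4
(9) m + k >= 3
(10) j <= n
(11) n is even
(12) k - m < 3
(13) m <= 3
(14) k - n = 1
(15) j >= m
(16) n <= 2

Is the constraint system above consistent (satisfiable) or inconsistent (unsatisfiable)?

Unsatisfiable

From constraints 1 and 13: k ≤ m ≤ 3. From constraints 10 and 16: j ≤ n ≤ 2. Hence k + j ≤ 5. But constraint 7 requires k + j = 7, and 7 > 5. Contradiction.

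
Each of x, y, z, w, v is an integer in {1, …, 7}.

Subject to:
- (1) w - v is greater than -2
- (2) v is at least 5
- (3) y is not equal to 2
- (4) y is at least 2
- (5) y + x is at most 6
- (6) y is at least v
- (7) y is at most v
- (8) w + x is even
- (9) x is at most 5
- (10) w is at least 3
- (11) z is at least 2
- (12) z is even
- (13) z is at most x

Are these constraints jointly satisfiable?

From constraints 2 and 6: y ≥ v ≥ 5. From constraints 11 and 13: x ≥ z ≥ 2. Hence y + x ≥ 7. But constraint 5 requires y + x ≤ 6, and 6 < 7. Contradiction.

Unsatisfiable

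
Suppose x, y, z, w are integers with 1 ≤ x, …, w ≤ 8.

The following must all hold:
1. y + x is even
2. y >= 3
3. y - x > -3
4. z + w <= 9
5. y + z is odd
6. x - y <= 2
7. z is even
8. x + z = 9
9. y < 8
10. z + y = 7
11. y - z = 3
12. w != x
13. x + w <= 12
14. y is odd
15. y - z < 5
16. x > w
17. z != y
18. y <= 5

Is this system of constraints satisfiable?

Try x = 7, y = 5, z = 2, w = 5.
Check constraint 3: y - x = -2; constraint 4: z + w = 7. The remaining constraints are straightforward to verify.

Satisfiable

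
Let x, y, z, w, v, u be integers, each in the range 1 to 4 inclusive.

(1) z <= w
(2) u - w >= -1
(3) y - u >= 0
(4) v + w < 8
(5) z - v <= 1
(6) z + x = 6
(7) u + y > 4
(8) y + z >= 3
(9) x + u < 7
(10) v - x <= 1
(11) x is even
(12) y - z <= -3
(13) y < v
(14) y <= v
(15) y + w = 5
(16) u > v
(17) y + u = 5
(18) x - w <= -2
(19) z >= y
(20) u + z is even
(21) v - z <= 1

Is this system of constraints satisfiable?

Unsatisfiable

Constraints 2, 3, 5, 10, 12, and 18 give y − u ≥ 0, u − w ≥ -1, w − x ≥ 2, x − v ≥ -1, v − z ≥ -1, z − y ≥ 3.
Adding all 6 inequalities: the left sides telescope to 0, and the right sides sum to 0 + (-1) + 2 + (-1) + (-1) + 3 = 2. So 0 ≥ 2, which is false.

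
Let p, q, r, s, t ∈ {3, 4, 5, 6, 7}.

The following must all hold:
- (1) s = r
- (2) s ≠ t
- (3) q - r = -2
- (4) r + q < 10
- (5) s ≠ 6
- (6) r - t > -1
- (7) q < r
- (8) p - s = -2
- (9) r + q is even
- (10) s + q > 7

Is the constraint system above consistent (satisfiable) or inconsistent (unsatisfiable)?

Try p = 3, q = 3, r = 5, s = 5, t = 3.
Check constraint 3: q - r = -2; constraint 4: r + q = 8; constraint 6: r - t = 2. The remaining constraints are straightforward to verify.

Satisfiable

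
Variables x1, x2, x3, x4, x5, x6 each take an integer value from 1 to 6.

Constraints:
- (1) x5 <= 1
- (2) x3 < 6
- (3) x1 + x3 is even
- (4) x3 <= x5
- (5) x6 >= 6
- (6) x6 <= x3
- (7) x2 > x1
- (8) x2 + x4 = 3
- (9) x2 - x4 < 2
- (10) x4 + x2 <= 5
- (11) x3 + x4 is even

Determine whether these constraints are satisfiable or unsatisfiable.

Unsatisfiable

From constraints 5 and 6: x3 ≥ x6 and x6 ≥ 6, so x3 ≥ 6. From constraints 1 and 4: x3 ≤ x5 and x5 ≤ 1, so x3 ≤ 1. But 1 < 6, so no value of x3 works.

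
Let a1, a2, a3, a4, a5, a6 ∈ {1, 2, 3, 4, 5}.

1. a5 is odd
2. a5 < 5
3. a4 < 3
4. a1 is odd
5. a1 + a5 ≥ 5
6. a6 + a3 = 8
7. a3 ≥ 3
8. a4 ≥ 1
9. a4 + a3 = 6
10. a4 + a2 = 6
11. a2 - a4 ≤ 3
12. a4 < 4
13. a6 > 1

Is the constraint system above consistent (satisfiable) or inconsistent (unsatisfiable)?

Satisfiable

Take a1 = 5, a2 = 4, a3 = 4, a4 = 2, a5 = 3, a6 = 4. Then constraint 5: a1 + a5 = 8; constraint 6: a6 + a3 = 8, and every other listed constraint is also met.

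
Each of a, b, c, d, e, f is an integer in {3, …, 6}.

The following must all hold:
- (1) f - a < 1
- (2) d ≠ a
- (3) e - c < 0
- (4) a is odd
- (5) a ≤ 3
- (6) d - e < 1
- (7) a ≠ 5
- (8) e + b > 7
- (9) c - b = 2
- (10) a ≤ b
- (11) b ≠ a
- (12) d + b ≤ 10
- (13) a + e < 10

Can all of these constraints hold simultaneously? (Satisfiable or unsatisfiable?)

Setting (a, b, c, d, e, f) = (3, 4, 6, 4, 5, 3) satisfies everything: constraint 1: f - a = 0; constraint 3: e - c = -1, and the others follow.

Satisfiable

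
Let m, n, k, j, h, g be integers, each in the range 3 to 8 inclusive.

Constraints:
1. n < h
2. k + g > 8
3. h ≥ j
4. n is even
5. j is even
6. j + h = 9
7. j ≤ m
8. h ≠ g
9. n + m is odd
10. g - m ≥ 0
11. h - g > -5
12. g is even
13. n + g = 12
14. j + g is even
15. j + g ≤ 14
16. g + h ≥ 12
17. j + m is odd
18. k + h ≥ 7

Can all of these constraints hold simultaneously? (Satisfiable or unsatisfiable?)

Satisfiable

Try m = 7, n = 4, k = 3, j = 4, h = 5, g = 8.
Check constraint 2: k + g = 11; constraint 6: j + h = 9. The remaining constraints are straightforward to verify.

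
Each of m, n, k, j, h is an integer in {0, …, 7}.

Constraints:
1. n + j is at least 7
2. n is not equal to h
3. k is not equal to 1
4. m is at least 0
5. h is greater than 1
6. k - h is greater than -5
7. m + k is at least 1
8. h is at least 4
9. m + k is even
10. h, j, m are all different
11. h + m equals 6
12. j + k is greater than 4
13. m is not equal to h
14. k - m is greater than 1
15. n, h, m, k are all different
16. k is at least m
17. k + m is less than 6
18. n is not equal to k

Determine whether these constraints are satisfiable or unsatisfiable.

One satisfying assignment is m = 1, n = 4, k = 3, j = 3, h = 5.
For the less obvious constraints — constraint 1: n + j = 7; constraint 6: k - h = -2; constraint 7: m + k = 4 — and the others hold by inspection.

Satisfiable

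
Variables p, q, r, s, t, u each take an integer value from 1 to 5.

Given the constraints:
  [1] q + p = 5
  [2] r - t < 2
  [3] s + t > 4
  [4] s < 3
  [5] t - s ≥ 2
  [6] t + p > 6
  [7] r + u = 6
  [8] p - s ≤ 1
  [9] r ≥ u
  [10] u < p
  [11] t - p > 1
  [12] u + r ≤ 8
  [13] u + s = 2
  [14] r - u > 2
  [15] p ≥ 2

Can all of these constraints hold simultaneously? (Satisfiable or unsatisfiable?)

Satisfiable

The assignment p = 2, q = 3, r = 5, s = 1, t = 5, u = 1 works:
  constraint 1 holds since q + p = 5.
  constraint 2 holds since r - t = 0.
  constraint 3 holds since s + t = 6.
The rest check out directly.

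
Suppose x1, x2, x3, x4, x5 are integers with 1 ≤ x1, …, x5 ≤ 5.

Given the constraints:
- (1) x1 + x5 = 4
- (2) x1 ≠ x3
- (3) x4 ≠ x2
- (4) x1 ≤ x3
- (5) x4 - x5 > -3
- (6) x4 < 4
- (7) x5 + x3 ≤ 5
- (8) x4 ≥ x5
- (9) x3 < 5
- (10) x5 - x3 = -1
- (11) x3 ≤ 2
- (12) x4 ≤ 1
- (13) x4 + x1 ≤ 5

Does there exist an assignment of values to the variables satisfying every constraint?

Unsatisfiable

From constraints 4 and 11: x1 ≤ x3 ≤ 2. From constraints 8 and 12: x5 ≤ x4 ≤ 1. Hence x1 + x5 ≤ 3. But constraint 1 requires x1 + x5 = 4, and 4 > 3. Contradiction.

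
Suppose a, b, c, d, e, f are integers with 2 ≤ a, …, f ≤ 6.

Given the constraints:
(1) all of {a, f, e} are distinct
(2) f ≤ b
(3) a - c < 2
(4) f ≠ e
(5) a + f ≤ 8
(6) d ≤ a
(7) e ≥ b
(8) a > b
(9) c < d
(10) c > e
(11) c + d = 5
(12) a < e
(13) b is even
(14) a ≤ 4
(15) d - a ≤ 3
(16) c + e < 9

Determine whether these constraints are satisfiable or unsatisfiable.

Constraints 6, 9, 10, and 12 give a < e, e < c, c < d, d ≤ a. Chaining: a < e < c < d ≤ a, which forces a < a — impossible.

Unsatisfiable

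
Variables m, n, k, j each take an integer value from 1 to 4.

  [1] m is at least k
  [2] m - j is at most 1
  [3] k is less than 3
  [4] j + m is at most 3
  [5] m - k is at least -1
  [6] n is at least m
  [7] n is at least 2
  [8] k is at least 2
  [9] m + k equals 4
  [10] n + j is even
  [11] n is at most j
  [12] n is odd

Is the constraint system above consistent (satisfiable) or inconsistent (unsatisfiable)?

Unsatisfiable

From constraints 7 and 11: j ≥ n ≥ 2. From constraints 1 and 8: m ≥ k ≥ 2. Hence j + m ≥ 4. But constraint 4 requires j + m ≤ 3, and 3 < 4. Contradiction.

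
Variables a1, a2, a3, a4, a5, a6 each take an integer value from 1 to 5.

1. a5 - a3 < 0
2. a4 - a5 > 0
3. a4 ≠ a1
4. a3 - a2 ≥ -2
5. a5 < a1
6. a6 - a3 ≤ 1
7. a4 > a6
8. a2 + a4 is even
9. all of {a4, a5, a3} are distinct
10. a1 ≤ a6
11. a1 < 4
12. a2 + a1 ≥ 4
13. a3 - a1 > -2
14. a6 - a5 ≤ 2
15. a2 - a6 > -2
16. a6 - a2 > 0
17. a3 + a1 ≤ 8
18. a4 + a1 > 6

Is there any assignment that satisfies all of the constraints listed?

One satisfying assignment is a1 = 3, a2 = 2, a3 = 2, a4 = 4, a5 = 1, a6 = 3.
For the less obvious constraints — constraint 1: a5 - a3 = -1; constraint 2: a4 - a5 = 3 — and the others hold by inspection.

Satisfiable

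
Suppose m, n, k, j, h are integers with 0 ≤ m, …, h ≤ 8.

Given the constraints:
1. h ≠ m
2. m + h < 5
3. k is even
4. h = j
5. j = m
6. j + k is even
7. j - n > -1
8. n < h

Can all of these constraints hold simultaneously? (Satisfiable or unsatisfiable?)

From constraints 4 and 5, h = j = m, so h = m. But constraint 1 says h ≠ m. Contradiction.

Unsatisfiable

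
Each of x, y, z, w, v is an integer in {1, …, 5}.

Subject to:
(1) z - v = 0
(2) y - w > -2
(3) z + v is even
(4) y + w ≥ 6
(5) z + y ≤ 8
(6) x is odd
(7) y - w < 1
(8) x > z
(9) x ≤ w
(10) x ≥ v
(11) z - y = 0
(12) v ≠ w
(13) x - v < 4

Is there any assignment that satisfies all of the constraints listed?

The assignment x = 5, y = 4, z = 4, w = 5, v = 4 works:
  constraint 1 holds since z - v = 0.
  constraint 2 holds since y - w = -1.
The rest check out directly.

Satisfiable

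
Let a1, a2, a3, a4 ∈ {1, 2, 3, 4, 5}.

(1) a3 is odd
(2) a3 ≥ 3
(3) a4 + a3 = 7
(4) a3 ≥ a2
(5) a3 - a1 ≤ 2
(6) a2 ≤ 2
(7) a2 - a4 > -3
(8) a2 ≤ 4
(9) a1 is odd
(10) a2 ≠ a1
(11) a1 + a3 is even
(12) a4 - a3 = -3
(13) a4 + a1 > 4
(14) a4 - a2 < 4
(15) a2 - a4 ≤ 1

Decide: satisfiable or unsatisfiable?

Satisfiable

Setting (a1, a2, a3, a4) = (5, 1, 5, 2) satisfies everything: constraint 3: a4 + a3 = 7; constraint 5: a3 - a1 = 0, and the others follow.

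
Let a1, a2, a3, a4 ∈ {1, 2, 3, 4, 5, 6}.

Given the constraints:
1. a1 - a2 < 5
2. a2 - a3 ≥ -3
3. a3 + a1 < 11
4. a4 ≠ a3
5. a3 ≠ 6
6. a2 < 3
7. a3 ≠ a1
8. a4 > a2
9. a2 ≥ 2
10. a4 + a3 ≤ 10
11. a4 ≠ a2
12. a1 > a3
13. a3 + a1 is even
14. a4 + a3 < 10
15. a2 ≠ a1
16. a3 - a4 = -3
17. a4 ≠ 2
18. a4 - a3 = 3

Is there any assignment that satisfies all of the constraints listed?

One satisfying assignment is a1 = 6, a2 = 2, a3 = 2, a4 = 5.
For the less obvious constraints — constraint 1: a1 - a2 = 4; constraint 2: a2 - a3 = 0 — and the others hold by inspection.

Satisfiable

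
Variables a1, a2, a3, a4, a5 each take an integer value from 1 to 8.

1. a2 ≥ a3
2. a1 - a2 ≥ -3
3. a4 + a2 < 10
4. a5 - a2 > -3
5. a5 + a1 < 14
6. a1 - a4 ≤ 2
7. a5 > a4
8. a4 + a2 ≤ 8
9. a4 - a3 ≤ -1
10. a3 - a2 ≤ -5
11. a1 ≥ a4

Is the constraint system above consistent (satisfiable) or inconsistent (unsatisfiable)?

Unsatisfiable

Constraints 2, 6, 9, and 10 give a2 − a3 ≥ 5, a3 − a4 ≥ 1, a4 − a1 ≥ -2, a1 − a2 ≥ -3.
Adding all 4 inequalities: the left sides telescope to 0, and the right sides sum to 5 + 1 + (-2) + (-3) = 1. So 0 ≥ 1, which is false.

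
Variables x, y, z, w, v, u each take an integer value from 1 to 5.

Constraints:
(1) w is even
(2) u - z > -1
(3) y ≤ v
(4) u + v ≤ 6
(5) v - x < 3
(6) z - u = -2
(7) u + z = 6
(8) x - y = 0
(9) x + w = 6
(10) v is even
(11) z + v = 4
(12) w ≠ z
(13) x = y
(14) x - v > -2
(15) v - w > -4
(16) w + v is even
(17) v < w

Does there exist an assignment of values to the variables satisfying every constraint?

Satisfiable

One satisfying assignment is x = 2, y = 2, z = 2, w = 4, v = 2, u = 4.
For the less obvious constraints — constraint 2: u - z = 2; constraint 4: u + v = 6; constraint 5: v - x = 0 — and the others hold by inspection.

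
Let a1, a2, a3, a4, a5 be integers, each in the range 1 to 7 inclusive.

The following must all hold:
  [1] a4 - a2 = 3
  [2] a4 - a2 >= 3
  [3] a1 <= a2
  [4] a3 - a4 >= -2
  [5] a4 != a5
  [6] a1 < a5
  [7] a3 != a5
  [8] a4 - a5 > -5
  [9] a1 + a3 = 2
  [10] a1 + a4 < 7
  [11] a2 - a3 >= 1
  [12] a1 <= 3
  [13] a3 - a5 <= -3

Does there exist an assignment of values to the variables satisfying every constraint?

Unsatisfiable

Constraints 2, 4, and 11 give a4 − a2 ≥ 3, a2 − a3 ≥ 1, a3 − a4 ≥ -2.
Adding all 3 inequalities: the left sides telescope to 0, and the right sides sum to 3 + 1 + (-2) = 2. So 0 ≥ 2, which is false.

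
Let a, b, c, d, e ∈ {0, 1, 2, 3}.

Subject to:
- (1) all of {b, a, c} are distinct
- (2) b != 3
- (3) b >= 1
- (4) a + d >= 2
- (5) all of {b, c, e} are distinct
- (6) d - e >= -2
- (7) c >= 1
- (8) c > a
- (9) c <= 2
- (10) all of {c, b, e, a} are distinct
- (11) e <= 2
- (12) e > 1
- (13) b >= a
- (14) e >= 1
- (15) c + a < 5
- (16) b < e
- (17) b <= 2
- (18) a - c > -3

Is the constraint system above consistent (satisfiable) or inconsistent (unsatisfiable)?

Unsatisfiable

Constraints 3, 7, 9, 11, 14, and 17 confine each of b, c, e to the 2 values {1, 2}.
Constraint 5 requires all 3 of them to be distinct, but only 2 values are available — impossible by the pigeonhole principle.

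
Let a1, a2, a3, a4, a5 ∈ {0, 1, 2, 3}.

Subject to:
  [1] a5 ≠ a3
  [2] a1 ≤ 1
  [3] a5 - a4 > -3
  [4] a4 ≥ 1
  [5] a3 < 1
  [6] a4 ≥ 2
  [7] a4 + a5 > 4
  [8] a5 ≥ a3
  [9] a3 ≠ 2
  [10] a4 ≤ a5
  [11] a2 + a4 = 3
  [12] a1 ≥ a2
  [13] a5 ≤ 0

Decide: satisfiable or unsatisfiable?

Unsatisfiable

From constraints 2 and 12: a2 ≤ a1 ≤ 1. From constraints 10 and 13: a4 ≤ a5 ≤ 0. Hence a2 + a4 ≤ 1. But constraint 11 requires a2 + a4 = 3, and 3 > 1. Contradiction.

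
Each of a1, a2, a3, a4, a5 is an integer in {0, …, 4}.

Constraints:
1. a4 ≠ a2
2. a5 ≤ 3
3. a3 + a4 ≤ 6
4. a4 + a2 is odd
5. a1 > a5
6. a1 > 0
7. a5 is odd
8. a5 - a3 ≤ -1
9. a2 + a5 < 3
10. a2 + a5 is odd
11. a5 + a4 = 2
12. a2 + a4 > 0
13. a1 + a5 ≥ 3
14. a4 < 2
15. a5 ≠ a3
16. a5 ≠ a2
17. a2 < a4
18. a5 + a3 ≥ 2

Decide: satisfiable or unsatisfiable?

The assignment a1 = 3, a2 = 0, a3 = 4, a4 = 1, a5 = 1 works:
  constraint 3 holds since a3 + a4 = 5.
  constraint 8 holds since a5 - a3 = -3.
The rest check out directly.

Satisfiable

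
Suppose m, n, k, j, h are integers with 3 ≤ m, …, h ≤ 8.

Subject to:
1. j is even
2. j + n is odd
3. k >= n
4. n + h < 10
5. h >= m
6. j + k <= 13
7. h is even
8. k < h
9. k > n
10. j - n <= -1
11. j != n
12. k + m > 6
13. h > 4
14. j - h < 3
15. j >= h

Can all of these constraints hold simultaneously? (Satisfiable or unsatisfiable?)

Unsatisfiable

Constraints 8, 9, 10, and 15 give h ≤ j, j < n, n < k, k < h. Chaining: h ≤ j < n < k < h, which forces h < h — impossible.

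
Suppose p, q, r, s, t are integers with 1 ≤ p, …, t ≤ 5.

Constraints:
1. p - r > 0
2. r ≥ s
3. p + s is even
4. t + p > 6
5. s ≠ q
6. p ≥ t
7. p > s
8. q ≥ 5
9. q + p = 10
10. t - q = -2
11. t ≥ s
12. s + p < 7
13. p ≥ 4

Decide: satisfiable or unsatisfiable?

Satisfiable

One satisfying assignment is p = 5, q = 5, r = 4, s = 1, t = 3.
For the less obvious constraints — constraint 1: p - r = 1; constraint 4: t + p = 8 — and the others hold by inspection.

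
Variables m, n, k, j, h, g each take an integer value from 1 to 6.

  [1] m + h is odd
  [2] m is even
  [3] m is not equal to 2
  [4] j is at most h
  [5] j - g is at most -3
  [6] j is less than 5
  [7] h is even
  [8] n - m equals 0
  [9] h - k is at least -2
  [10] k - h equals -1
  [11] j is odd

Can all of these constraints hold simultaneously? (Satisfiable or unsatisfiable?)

Unsatisfiable

Constraint 2 makes m even and constraint 7 makes h even, so m + h must be even. Constraint 1 says m + h is odd — contradiction.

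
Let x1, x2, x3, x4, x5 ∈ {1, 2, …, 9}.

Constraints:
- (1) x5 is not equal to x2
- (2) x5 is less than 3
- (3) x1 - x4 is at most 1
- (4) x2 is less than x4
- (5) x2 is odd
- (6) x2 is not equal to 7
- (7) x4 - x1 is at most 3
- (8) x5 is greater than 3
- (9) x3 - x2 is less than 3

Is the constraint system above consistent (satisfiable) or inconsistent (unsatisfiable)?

From constraint 8: x5 ≥ 4. From constraint 2: x5 ≤ 2. But 2 < 4, so no value of x5 works.

Unsatisfiable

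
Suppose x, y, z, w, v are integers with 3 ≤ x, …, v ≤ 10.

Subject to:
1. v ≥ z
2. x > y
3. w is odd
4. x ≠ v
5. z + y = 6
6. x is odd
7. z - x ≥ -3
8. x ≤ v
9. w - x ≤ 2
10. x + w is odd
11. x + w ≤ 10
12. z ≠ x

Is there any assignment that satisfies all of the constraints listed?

Unsatisfiable

Constraint 6 makes x odd and constraint 3 makes w odd, so x + w must be even. Constraint 10 says x + w is odd — contradiction.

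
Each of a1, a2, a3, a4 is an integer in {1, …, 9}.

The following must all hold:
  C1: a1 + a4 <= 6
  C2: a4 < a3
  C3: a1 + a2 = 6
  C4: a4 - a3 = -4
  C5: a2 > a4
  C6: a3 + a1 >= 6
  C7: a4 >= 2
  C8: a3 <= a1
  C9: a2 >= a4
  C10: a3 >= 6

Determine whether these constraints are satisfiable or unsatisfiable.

Unsatisfiable

From constraints 8 and 10: a1 ≥ a3 ≥ 6. From constraints 7 and 9: a2 ≥ a4 ≥ 2. Hence a1 + a2 ≥ 8. But constraint 3 requires a1 + a2 = 6, and 6 < 8. Contradiction.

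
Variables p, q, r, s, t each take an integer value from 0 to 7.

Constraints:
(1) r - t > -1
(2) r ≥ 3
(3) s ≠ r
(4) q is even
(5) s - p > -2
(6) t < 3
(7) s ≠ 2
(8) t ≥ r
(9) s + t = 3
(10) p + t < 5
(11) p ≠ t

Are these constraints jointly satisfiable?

Unsatisfiable

From constraints 2 and 8: t ≥ r and r ≥ 3, so t ≥ 3. From constraint 6: t ≤ 2. But 2 < 3, so no value of t works.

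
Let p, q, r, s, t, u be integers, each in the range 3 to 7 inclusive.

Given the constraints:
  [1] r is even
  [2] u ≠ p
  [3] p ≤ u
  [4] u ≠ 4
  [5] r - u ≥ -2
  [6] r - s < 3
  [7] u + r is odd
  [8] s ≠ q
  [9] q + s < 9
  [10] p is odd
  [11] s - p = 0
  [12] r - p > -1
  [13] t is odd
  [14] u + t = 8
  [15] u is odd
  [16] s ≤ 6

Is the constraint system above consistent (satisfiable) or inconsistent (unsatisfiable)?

Satisfiable

Setting (p, q, r, s, t, u) = (3, 5, 4, 3, 3, 5) satisfies everything: constraint 5: r - u = -1; constraint 6: r - s = 1; constraint 9: q + s = 8, and the others follow.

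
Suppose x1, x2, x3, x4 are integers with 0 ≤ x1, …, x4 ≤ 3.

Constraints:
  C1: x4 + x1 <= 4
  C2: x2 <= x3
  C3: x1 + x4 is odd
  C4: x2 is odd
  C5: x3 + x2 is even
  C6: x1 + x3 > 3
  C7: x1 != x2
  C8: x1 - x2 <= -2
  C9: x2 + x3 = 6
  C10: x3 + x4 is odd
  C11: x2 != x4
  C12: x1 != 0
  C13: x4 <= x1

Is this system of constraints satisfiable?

Satisfiable

Take x1 = 1, x2 = 3, x3 = 3, x4 = 0. Then constraint 1: x4 + x1 = 1; constraint 6: x1 + x3 = 4; constraint 8: x1 - x2 = -2, and every other listed constraint is also met.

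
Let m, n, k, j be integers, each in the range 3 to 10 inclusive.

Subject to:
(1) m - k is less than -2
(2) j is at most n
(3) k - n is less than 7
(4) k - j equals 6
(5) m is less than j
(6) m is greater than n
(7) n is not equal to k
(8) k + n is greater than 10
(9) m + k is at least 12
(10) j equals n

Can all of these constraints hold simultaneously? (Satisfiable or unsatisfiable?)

Unsatisfiable

Constraints 2, 5, and 6 give m < j, j ≤ n, n < m. Chaining: m < j ≤ n < m, which forces m < m — impossible.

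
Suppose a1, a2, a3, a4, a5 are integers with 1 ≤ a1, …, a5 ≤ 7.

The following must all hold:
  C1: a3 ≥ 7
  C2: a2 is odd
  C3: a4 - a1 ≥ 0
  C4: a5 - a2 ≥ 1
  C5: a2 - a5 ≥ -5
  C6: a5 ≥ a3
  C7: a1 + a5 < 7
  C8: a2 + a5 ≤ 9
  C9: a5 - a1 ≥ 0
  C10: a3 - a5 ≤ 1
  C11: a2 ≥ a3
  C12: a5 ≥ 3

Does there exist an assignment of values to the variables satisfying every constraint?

From constraints 1 and 11: a2 ≥ a3 ≥ 7. From constraint 12: a5 ≥ 3. Hence a2 + a5 ≥ 10. But constraint 8 requires a2 + a5 ≤ 9, and 9 < 10. Contradiction.

Unsatisfiable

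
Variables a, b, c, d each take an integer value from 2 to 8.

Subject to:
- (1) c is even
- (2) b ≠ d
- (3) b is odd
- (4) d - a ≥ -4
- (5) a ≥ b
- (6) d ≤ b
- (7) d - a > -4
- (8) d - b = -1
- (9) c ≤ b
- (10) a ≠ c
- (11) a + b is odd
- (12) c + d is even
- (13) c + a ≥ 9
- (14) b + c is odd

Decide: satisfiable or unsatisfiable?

Take a = 8, b = 7, c = 2, d = 6. Then constraint 4: d - a = -2; constraint 7: d - a = -2; constraint 8: d - b = -1, and every other listed constraint is also met.

Satisfiable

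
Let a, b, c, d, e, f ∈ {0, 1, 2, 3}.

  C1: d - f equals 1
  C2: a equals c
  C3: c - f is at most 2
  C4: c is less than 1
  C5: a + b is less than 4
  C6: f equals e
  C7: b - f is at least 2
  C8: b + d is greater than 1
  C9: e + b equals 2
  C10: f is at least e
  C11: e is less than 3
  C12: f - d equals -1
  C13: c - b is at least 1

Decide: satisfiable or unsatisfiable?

Constraints 3, 7, and 13 give b − f ≥ 2, f − c ≥ -2, c − b ≥ 1.
Adding all 3 inequalities: the left sides telescope to 0, and the right sides sum to 2 + (-2) + 1 = 1. So 0 ≥ 1, which is false.

Unsatisfiable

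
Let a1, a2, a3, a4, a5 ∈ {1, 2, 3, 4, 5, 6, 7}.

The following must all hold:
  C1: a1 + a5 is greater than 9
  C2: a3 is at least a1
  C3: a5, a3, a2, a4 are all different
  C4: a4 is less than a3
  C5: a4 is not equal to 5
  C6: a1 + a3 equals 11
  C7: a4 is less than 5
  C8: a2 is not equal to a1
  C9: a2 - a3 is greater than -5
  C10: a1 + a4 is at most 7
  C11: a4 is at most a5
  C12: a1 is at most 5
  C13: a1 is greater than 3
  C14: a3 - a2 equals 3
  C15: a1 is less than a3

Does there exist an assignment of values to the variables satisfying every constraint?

Satisfiable

The assignment a1 = 5, a2 = 3, a3 = 6, a4 = 1, a5 = 5 works:
  constraint 1 holds since a1 + a5 = 10.
  constraint 6 holds since a1 + a3 = 11.
  constraint 9 holds since a2 - a3 = -3.
The rest check out directly.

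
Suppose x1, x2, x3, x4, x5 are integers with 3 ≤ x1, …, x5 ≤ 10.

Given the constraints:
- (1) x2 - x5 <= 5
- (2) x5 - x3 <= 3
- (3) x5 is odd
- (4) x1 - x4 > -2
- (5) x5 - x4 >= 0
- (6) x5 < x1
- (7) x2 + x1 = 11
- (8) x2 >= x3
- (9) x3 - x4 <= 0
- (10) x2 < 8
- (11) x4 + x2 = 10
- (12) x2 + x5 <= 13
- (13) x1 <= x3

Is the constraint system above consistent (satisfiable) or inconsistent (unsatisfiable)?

Constraints 5, 6, 9, and 13 give x1 ≤ x3, x3 ≤ x4, x4 ≤ x5, x5 < x1. Chaining: x1 ≤ x3 ≤ x4 ≤ x5 < x1, which forces x1 < x1 — impossible.

Unsatisfiable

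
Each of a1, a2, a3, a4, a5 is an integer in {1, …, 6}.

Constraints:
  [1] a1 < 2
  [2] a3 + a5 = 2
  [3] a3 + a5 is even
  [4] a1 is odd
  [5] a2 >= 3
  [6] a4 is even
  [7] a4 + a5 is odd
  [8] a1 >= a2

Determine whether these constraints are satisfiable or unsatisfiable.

Unsatisfiable

From constraints 5 and 8: a1 ≥ a2 and a2 ≥ 3, so a1 ≥ 3. From constraint 1: a1 ≤ 1. But 1 < 3, so no value of a1 works.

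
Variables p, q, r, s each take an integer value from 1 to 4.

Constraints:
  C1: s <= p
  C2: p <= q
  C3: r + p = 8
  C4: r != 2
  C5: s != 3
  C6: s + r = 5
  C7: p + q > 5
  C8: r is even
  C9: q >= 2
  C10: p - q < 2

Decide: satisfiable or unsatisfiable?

Setting (p, q, r, s) = (4, 4, 4, 1) satisfies everything: constraint 3: r + p = 8; constraint 6: s + r = 5; constraint 7: p + q = 8, and the others follow.

Satisfiable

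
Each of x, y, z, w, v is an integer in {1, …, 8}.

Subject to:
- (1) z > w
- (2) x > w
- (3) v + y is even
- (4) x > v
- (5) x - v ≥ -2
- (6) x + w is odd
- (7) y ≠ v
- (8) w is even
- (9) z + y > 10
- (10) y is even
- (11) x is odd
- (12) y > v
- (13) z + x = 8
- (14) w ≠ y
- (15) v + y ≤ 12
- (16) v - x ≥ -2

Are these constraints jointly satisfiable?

Setting (x, y, z, w, v) = (3, 8, 5, 2, 2) satisfies everything: constraint 5: x - v = 1; constraint 9: z + y = 13; constraint 13: z + x = 8, and the others follow.

Satisfiable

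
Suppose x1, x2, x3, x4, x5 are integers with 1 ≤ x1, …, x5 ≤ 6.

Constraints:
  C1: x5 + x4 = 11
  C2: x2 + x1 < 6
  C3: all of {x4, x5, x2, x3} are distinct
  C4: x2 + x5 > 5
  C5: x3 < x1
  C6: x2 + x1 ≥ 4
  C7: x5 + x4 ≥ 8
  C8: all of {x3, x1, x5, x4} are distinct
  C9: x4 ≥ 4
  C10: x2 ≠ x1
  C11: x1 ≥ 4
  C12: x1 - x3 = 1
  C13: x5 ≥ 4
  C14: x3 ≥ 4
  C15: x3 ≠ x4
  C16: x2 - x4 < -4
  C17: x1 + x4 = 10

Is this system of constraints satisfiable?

Unsatisfiable

Constraints 9, 11, 13, and 14 confine each of x3, x1, x5, x4 to the 3 values {4, …, 6} (the domain already gives each ≤ 6).
Constraint 8 requires all 4 of them to be distinct, but only 3 values are available — impossible by the pigeonhole principle.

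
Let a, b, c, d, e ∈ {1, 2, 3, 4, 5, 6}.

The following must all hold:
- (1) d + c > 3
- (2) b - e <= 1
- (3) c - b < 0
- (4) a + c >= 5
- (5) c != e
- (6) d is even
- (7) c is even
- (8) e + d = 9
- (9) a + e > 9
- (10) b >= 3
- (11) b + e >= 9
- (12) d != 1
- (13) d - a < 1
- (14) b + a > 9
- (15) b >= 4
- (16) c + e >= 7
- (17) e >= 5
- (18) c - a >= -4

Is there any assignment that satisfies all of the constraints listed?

One satisfying assignment is a = 5, b = 5, c = 2, d = 4, e = 5.
For the less obvious constraints — constraint 1: d + c = 6; constraint 2: b - e = 0; constraint 3: c - b = -3 — and the others hold by inspection.

Satisfiable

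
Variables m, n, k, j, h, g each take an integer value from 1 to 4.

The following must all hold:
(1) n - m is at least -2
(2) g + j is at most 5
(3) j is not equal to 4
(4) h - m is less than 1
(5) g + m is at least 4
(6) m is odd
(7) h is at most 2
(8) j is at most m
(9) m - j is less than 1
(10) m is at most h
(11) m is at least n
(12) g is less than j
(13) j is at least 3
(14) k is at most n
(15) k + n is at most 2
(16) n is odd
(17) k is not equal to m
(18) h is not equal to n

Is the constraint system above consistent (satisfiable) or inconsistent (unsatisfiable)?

Unsatisfiable

From constraints 8 and 13: m ≥ j and j ≥ 3, so m ≥ 3. From constraints 7 and 10: m ≤ h and h ≤ 2, so m ≤ 2. But 2 < 3, so no value of m works.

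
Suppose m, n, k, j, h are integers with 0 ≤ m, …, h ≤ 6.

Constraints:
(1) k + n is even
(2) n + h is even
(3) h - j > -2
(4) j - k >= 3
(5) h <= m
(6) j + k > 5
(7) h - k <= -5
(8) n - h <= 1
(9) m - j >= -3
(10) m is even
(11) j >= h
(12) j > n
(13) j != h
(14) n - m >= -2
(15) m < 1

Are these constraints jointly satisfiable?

Constraints 4, 7, 8, 9, and 14 give n − m ≥ -2, m − j ≥ -3, j − k ≥ 3, k − h ≥ 5, h − n ≥ -1.
Adding all 5 inequalities: the left sides telescope to 0, and the right sides sum to (-2) + (-3) + 3 + 5 + (-1) = 2. So 0 ≥ 2, which is false.

Unsatisfiable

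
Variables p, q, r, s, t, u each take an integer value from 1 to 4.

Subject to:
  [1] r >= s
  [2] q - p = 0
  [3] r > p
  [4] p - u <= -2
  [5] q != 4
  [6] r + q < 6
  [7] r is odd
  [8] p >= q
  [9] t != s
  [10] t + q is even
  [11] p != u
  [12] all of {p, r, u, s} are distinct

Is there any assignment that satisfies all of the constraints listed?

Setting (p, q, r, s, t, u) = (1, 1, 3, 2, 1, 4) satisfies everything: constraint 2: q - p = 0; constraint 4: p - u = -3; constraint 6: r + q = 4, and the others follow.

Satisfiable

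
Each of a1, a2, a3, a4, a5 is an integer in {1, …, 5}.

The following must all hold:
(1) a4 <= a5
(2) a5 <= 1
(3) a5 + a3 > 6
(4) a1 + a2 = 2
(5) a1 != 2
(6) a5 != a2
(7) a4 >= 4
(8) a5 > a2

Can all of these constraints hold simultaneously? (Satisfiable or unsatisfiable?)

Unsatisfiable

From constraint 7: a4 ≥ 4. From constraints 1 and 2: a4 ≤ a5 and a5 ≤ 1, so a4 ≤ 1. But 1 < 4, so no value of a4 works.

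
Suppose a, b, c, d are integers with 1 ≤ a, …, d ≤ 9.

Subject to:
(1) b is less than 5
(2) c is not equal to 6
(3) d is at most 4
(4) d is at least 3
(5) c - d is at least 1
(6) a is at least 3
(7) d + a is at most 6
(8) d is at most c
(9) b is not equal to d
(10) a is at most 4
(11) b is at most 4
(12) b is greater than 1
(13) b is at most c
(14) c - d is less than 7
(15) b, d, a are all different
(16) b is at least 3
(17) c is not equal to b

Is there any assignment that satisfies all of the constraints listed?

Unsatisfiable

Constraints 3, 4, 6, 10, 11, and 16 confine each of b, d, a to the 2 values {3, 4}.
Constraint 15 requires all 3 of them to be distinct, but only 2 values are available — impossible by the pigeonhole principle.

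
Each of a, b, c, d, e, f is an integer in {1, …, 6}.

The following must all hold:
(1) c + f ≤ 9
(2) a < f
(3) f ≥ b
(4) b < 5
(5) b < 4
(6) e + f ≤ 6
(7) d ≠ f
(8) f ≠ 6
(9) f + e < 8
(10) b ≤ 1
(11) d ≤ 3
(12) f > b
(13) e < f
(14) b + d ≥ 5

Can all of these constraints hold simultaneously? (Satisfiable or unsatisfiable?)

Unsatisfiable

From constraint 10: b ≤ 1. From constraint 11: d ≤ 3. Hence b + d ≤ 4. But constraint 14 requires b + d ≥ 5, and 5 > 4. Contradiction.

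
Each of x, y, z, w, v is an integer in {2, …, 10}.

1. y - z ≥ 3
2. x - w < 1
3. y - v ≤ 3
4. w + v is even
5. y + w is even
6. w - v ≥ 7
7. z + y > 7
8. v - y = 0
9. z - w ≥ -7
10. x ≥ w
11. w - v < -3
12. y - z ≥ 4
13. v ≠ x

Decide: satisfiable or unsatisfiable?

Unsatisfiable

Constraints 3, 6, 9, and 12 give v − y ≥ -3, y − z ≥ 4, z − w ≥ -7, w − v ≥ 7.
Adding all 4 inequalities: the left sides telescope to 0, and the right sides sum to (-3) + 4 + (-7) + 7 = 1. So 0 ≥ 1, which is false.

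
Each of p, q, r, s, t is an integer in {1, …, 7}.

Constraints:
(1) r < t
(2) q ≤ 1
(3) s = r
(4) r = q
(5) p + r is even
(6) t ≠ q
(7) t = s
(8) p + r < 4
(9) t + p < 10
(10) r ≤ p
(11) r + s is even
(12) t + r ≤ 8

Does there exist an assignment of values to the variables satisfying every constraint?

From constraints 3, 4, and 7, t = s = r = q, so t = q. But constraint 6 says t ≠ q. Contradiction.

Unsatisfiable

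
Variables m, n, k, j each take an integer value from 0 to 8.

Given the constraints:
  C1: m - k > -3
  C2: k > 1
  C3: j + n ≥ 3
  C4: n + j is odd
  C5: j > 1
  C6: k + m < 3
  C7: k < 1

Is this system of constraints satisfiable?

Unsatisfiable

From constraint 2: k ≥ 2. From constraint 7: k ≤ 0. But 0 < 2, so no value of k works.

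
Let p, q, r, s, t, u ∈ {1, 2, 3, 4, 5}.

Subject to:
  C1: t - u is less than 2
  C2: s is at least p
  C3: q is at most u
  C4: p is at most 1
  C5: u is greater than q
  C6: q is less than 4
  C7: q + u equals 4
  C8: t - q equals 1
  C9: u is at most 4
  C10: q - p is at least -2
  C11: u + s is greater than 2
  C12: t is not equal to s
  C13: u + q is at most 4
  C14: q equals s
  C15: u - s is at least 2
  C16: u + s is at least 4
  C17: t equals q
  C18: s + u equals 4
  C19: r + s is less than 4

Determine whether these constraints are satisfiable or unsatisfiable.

From constraints 14 and 17, t = q = s, so t = s. But constraint 12 says t ≠ s. Contradiction.

Unsatisfiable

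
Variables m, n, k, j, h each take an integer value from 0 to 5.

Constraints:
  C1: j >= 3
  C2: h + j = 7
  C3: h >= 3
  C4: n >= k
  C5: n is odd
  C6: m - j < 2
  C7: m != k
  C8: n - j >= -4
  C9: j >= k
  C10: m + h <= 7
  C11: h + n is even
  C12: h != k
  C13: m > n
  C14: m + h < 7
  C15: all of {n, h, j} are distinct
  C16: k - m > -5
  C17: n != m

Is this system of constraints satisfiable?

Setting (m, n, k, j, h) = (3, 1, 0, 4, 3) satisfies everything: constraint 2: h + j = 7; constraint 6: m - j = -1; constraint 8: n - j = -3, and the others follow.

Satisfiable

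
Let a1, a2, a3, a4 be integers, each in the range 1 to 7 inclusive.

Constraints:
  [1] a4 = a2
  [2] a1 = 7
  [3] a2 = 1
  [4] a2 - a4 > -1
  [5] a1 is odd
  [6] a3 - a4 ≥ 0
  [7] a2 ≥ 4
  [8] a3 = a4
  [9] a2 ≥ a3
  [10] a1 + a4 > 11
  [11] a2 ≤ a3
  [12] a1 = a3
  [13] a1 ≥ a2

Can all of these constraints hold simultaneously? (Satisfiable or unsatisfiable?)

Constraint 2 fixes a1 = 7 and constraint 3 fixes a2 = 1. Constraints 1, 8, and 12 give a1 = a3 = a4 = a2, so a1 = a2. But 7 ≠ 1 — contradiction.

Unsatisfiable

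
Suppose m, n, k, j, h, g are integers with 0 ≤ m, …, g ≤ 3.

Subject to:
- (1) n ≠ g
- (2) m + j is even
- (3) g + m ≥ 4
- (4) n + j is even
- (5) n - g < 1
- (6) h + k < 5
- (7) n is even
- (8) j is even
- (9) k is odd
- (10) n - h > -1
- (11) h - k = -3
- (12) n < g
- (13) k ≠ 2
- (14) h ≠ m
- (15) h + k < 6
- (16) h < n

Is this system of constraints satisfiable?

Satisfiable

The assignment m = 2, n = 2, k = 3, j = 0, h = 0, g = 3 works:
  constraint 3 holds since g + m = 5.
  constraint 5 holds since n - g = -1.
  constraint 6 holds since h + k = 3.
The rest check out directly.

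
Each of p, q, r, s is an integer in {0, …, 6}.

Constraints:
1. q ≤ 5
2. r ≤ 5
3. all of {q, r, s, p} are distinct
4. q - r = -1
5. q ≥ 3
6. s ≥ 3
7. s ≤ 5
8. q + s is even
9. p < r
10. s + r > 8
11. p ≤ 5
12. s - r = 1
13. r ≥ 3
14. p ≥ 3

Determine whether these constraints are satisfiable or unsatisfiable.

Unsatisfiable

Constraints 1, 2, 5, 6, 7, 11, 13, and 14 confine each of q, r, s, p to the 3 values {3, …, 5}.
Constraint 3 requires all 4 of them to be distinct, but only 3 values are available — impossible by the pigeonhole principle.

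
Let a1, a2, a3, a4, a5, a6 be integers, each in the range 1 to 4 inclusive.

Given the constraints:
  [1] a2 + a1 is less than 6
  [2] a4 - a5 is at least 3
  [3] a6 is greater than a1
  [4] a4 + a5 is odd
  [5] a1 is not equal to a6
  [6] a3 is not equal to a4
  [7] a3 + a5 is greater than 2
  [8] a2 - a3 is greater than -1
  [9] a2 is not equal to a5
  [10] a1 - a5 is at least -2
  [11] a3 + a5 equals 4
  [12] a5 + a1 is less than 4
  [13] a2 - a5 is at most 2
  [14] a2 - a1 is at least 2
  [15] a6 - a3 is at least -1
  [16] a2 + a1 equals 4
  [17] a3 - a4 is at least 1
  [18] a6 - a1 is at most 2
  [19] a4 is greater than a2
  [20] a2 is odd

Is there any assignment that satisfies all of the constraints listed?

Unsatisfiable

Constraints 2, 13, 14, 15, 17, and 18 give a5 − a2 ≥ -2, a2 − a1 ≥ 2, a1 − a6 ≥ -2, a6 − a3 ≥ -1, a3 − a4 ≥ 1, a4 − a5 ≥ 3.
Adding all 6 inequalities: the left sides telescope to 0, and the right sides sum to (-2) + 2 + (-2) + (-1) + 1 + 3 = 1. So 0 ≥ 1, which is false.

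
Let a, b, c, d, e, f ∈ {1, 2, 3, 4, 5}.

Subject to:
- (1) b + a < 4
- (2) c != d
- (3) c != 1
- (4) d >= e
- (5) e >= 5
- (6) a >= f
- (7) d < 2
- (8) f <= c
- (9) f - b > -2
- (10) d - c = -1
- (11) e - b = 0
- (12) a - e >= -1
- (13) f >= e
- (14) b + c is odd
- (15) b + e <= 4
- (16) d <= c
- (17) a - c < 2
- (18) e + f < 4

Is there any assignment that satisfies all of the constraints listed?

From constraints 4 and 5: d ≥ e and e ≥ 5, so d ≥ 5. From constraint 7: d ≤ 1. But 1 < 5, so no value of d works.

Unsatisfiable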